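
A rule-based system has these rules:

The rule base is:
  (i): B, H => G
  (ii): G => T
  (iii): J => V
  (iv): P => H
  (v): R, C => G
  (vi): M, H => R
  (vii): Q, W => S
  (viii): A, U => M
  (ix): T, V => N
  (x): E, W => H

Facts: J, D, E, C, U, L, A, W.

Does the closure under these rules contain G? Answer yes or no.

yes

Round 1 fires (iii), (viii), (x), giving V, M, H.
Round 2 fires (vi), giving R.
Round 3 fires (v), giving G.
Round 4 fires (ii), giving T.
Round 5 fires (ix), giving N.
G appears in round 3, so it is derivable.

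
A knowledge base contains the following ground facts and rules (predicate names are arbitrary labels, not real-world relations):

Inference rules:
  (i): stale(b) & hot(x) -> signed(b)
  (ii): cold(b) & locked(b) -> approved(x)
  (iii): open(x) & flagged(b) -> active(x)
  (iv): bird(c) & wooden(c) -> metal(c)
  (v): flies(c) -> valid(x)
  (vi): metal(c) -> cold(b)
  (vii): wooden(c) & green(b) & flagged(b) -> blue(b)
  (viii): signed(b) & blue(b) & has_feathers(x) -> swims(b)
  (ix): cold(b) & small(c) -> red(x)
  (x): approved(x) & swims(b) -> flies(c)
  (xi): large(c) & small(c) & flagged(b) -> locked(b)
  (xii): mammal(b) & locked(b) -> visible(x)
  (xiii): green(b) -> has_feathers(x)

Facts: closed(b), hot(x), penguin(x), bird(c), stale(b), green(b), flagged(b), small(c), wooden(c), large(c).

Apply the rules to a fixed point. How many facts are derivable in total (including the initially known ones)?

Round 1 — (i), (iv), (vii), (xi), (xiii), derive signed(b), metal(c), blue(b), locked(b), has_feathers(x).
Round 2 — (vi), (viii), derive cold(b), swims(b).
Round 3 — (ii), (ix), derive approved(x), red(x).
Round 4 — (x), derive flies(c).
Round 5 — (v), derive valid(x).
Closure: {approved(x), bird(c), blue(b), closed(b), cold(b), flagged(b), flies(c), green(b), has_feathers(x), hot(x), large(c), locked(b), metal(c), penguin(x), red(x), signed(b), small(c), stale(b), swims(b), valid(x), wooden(c)} — 21 facts.

21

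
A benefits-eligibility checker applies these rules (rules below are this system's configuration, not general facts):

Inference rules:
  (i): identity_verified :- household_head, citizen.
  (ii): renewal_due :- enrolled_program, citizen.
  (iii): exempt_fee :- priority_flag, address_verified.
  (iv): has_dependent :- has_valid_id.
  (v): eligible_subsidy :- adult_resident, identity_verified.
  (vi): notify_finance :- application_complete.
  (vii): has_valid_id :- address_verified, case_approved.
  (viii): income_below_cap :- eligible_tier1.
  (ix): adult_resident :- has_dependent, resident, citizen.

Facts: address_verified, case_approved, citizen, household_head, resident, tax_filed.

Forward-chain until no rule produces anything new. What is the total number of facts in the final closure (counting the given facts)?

[1] (i) [identity_verified :- household_head, citizen.]; (vii) [has_valid_id :- address_verified, case_approved.]. ⇒ new: identity_verified, has_valid_id.
[2] (iv) [has_dependent :- has_valid_id.]. ⇒ new: has_dependent.
[3] (ix) [adult_resident :- has_dependent, resident, citizen.]. ⇒ new: adult_resident.
[4] (v) [eligible_subsidy :- adult_resident, identity_verified.]. ⇒ new: eligible_subsidy.
Closure: {address_verified, adult_resident, case_approved, citizen, eligible_subsidy, has_dependent, has_valid_id, household_head, identity_verified, resident, tax_filed} — 11 facts.

11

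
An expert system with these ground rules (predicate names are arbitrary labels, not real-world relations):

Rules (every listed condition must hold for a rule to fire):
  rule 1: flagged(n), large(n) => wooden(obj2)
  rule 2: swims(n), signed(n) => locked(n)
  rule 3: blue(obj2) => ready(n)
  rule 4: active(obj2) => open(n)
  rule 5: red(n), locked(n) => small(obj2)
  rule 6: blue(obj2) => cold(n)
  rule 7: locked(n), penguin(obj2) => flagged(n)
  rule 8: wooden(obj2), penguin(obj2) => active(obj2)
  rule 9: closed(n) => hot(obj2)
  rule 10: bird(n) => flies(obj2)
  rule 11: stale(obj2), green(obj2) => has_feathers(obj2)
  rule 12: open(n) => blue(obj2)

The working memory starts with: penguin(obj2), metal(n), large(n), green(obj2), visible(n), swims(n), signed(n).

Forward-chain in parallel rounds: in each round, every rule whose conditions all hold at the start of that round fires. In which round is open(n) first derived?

5

[1] rule 2 [swims(n), signed(n) => locked(n)]. ⇒ new: locked(n).
[2] rule 7 [locked(n), penguin(obj2) => flagged(n)]. ⇒ new: flagged(n).
[3] rule 1 [flagged(n), large(n) => wooden(obj2)]. ⇒ new: wooden(obj2).
[4] rule 8 [wooden(obj2), penguin(obj2) => active(obj2)]. ⇒ new: active(obj2).
[5] rule 4 [active(obj2) => open(n)]. ⇒ new: open(n).
open(n) first appears in round 5.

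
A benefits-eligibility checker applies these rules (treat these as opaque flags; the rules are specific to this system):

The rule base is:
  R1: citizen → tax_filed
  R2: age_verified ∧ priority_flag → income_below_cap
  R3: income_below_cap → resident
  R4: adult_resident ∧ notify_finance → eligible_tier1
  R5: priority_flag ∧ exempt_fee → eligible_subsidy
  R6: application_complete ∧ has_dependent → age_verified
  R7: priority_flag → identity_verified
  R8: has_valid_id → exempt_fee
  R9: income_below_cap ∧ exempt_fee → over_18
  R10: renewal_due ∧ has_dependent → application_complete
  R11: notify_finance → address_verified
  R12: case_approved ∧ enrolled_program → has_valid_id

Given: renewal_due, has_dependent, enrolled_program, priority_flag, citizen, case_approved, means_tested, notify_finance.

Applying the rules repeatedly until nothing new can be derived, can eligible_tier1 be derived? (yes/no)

no

Round 1 — R1, R7, R10, R11, R12, derive tax_filed, identity_verified, application_complete, address_verified, has_valid_id.
Round 2 — R6, R8, derive age_verified, exempt_fee.
Round 3 — R2, R5, derive income_below_cap, eligible_subsidy.
Round 4 — R3, R9, derive resident, over_18.
Fixed point reached. eligible_tier1 is concluded only by R4; R4 needs adult_resident (never derived).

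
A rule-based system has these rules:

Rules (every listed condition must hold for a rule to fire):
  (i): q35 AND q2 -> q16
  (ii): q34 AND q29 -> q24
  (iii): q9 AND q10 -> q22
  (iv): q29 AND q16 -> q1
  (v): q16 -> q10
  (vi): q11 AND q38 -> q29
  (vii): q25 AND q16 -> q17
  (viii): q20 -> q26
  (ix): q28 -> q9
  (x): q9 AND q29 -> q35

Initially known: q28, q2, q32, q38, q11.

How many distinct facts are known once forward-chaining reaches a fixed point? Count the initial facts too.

Round 1 fires (vi), (ix), giving q29, q9.
Round 2 fires (x), giving q35.
Round 3 fires (i), giving q16.
Round 4 fires (iv), (v), giving q1, q10.
Round 5 fires (iii), giving q22.
Closure: {q1, q10, q11, q16, q2, q22, q28, q29, q32, q35, q38, q9} — 12 facts.

12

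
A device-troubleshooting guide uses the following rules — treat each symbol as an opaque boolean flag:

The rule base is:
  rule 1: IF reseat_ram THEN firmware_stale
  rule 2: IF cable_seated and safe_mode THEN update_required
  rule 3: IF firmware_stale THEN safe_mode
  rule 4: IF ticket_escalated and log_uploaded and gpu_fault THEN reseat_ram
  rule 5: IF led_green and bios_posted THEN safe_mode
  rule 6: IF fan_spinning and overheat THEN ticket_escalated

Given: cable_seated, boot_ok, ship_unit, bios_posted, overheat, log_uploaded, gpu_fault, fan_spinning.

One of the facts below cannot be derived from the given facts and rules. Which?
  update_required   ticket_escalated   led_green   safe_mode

led_green

Round 1: rule 6 [IF fan_spinning and overheat THEN ticket_escalated]. New: ticket_escalated.
Round 2: rule 4 [IF ticket_escalated and log_uploaded and gpu_fault THEN reseat_ram]. New: reseat_ram.
Round 3: rule 1 [IF reseat_ram THEN firmware_stale]. New: firmware_stale.
Round 4: rule 3 [IF firmware_stale THEN safe_mode]. New: safe_mode.
Round 5: rule 2 [IF cable_seated and safe_mode THEN update_required]. New: update_required.
Derived: ticket_escalated (round 1), safe_mode (round 4), update_required (round 5). led_green never appears in any round.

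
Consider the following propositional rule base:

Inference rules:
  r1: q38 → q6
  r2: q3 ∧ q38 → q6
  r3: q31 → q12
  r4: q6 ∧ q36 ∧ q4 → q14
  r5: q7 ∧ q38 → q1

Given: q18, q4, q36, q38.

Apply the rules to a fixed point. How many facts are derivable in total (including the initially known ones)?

[1] r1 [q38 → q6]. ⇒ new: q6.
[2] r4 [q6 ∧ q36 ∧ q4 → q14]. ⇒ new: q14.
Closure: {q14, q18, q36, q38, q4, q6} — 6 facts.

6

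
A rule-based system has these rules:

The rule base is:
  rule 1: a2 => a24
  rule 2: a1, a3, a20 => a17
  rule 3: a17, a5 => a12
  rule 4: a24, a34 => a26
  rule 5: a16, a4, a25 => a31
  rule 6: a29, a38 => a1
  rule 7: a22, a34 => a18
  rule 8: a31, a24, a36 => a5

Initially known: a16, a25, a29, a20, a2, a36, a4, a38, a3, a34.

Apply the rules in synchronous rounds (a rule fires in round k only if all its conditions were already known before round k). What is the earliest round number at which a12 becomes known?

3

Round 1 — rule 1, rule 5, rule 6, derive a24, a31, a1.
Round 2 — rule 2, rule 4, rule 8, derive a17, a26, a5.
Round 3 — rule 3, derive a12.
a12 first appears in round 3.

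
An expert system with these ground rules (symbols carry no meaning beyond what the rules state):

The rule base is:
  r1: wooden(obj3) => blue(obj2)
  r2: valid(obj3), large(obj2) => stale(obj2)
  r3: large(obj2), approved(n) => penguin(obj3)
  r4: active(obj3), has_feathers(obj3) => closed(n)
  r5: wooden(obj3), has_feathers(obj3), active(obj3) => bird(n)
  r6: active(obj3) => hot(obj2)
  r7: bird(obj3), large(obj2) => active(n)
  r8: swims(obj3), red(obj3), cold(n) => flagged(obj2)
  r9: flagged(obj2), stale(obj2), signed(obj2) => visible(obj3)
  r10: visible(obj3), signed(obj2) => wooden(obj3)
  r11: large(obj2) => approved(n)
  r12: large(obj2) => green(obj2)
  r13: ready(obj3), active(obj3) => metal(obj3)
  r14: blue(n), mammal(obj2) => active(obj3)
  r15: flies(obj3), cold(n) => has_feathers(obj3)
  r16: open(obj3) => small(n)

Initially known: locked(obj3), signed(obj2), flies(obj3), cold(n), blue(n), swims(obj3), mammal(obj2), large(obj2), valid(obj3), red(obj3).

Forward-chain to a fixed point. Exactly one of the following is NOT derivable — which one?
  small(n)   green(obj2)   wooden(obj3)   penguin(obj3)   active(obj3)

small(n)

[1] r2 [valid(obj3), large(obj2) => stale(obj2)]; r8 [swims(obj3), red(obj3), cold(n) => flagged(obj2)]; r11 [large(obj2) => approved(n)]; r12 [large(obj2) => green(obj2)]; r14 [blue(n), mammal(obj2) => active(obj3)]; r15 [flies(obj3), cold(n) => has_feathers(obj3)]. ⇒ new: stale(obj2), flagged(obj2), approved(n), green(obj2), active(obj3), has_feathers(obj3).
[2] r3 [large(obj2), approved(n) => penguin(obj3)]; r4 [active(obj3), has_feathers(obj3) => closed(n)]; r6 [active(obj3) => hot(obj2)]; r9 [flagged(obj2), stale(obj2), signed(obj2) => visible(obj3)]. ⇒ new: penguin(obj3), closed(n), hot(obj2), visible(obj3).
[3] r10 [visible(obj3), signed(obj2) => wooden(obj3)]. ⇒ new: wooden(obj3).
[4] r1 [wooden(obj3) => blue(obj2)]; r5 [wooden(obj3), has_feathers(obj3), active(obj3) => bird(n)]. ⇒ new: blue(obj2), bird(n).
Derived: active(obj3) (round 1), wooden(obj3) (round 3), green(obj2) (round 1), penguin(obj3) (round 2). small(n) never appears in any round.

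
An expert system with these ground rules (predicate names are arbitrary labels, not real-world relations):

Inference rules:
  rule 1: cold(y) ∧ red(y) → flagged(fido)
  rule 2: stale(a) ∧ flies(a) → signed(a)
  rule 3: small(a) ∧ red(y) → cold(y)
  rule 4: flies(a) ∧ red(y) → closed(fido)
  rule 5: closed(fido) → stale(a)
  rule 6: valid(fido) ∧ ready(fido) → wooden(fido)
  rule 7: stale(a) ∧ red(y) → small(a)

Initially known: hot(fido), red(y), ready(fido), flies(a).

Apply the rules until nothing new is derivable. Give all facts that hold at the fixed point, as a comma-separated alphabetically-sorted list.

closed(fido), cold(y), flagged(fido), flies(a), hot(fido), ready(fido), red(y), signed(a), small(a), stale(a)

Round 1: rule 4 [flies(a) ∧ red(y) → closed(fido)]. Adds closed(fido).
Round 2: rule 5 [closed(fido) → stale(a)]. Adds stale(a).
Round 3: rule 2 [stale(a) ∧ flies(a) → signed(a)]; rule 7 [stale(a) ∧ red(y) → small(a)]. Adds signed(a), small(a).
Round 4: rule 3 [small(a) ∧ red(y) → cold(y)]. Adds cold(y).
Round 5: rule 1 [cold(y) ∧ red(y) → flagged(fido)]. Adds flagged(fido).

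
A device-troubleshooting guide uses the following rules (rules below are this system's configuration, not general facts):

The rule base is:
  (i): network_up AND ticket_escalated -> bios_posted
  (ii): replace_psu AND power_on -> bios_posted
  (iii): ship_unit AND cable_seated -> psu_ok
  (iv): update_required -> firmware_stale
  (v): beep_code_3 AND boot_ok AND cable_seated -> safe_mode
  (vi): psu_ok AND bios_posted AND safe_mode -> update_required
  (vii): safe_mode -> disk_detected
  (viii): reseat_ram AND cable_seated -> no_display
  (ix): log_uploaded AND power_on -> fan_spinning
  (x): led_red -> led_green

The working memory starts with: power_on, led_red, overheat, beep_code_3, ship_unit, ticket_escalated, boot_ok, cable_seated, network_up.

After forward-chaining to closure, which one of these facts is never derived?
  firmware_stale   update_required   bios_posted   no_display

Round 1 fires (i), (iii), (v), (x), giving bios_posted, psu_ok, safe_mode, led_green.
Round 2 fires (vi), (vii), giving update_required, disk_detected.
Round 3 fires (iv), giving firmware_stale.
Derived: bios_posted (round 1), update_required (round 2), firmware_stale (round 3). no_display never appears in any round.

no_display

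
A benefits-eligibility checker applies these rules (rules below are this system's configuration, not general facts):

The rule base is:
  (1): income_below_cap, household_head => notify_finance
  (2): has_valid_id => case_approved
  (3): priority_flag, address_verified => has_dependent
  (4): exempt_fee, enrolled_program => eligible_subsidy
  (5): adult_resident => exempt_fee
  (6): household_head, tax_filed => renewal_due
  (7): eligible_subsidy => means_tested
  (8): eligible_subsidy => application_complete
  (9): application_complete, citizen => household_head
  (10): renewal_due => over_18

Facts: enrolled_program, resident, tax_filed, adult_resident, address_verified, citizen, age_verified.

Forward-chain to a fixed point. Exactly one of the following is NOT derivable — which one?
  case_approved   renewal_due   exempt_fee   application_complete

Round 1: (5) [adult_resident => exempt_fee]. New: exempt_fee.
Round 2: (4) [exempt_fee, enrolled_program => eligible_subsidy]. New: eligible_subsidy.
Round 3: (7) [eligible_subsidy => means_tested]; (8) [eligible_subsidy => application_complete]. New: means_tested, application_complete.
Round 4: (9) [application_complete, citizen => household_head]. New: household_head.
Round 5: (6) [household_head, tax_filed => renewal_due]. New: renewal_due.
Round 6: (10) [renewal_due => over_18]. New: over_18.
Derived: exempt_fee (round 1), renewal_due (round 5), application_complete (round 3). case_approved never appears in any round.

case_approved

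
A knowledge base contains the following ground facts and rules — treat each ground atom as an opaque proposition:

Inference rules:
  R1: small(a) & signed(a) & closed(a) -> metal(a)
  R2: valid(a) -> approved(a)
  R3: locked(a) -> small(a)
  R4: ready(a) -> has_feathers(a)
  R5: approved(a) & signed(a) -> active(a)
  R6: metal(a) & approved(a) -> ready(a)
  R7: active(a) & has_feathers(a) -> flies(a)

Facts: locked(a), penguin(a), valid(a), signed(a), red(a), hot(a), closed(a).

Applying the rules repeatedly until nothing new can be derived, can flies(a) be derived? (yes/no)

[1] R2 [valid(a) -> approved(a)]; R3 [locked(a) -> small(a)]. ⇒ new: approved(a), small(a).
[2] R1 [small(a) & signed(a) & closed(a) -> metal(a)]; R5 [approved(a) & signed(a) -> active(a)]. ⇒ new: metal(a), active(a).
[3] R6 [metal(a) & approved(a) -> ready(a)]. ⇒ new: ready(a).
[4] R4 [ready(a) -> has_feathers(a)]. ⇒ new: has_feathers(a).
[5] R7 [active(a) & has_feathers(a) -> flies(a)]. ⇒ new: flies(a).
flies(a) appears in round 5, so it is derivable.

yes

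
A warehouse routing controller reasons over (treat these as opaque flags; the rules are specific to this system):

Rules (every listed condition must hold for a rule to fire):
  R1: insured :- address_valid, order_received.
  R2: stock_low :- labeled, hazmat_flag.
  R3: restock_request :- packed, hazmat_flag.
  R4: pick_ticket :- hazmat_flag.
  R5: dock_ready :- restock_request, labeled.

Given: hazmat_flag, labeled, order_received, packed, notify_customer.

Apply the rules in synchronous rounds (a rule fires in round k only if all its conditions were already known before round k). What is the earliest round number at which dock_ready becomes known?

2

Round 1 — R2, R3, R4, derive stock_low, restock_request, pick_ticket.
Round 2 — R5, derive dock_ready.
dock_ready first appears in round 2.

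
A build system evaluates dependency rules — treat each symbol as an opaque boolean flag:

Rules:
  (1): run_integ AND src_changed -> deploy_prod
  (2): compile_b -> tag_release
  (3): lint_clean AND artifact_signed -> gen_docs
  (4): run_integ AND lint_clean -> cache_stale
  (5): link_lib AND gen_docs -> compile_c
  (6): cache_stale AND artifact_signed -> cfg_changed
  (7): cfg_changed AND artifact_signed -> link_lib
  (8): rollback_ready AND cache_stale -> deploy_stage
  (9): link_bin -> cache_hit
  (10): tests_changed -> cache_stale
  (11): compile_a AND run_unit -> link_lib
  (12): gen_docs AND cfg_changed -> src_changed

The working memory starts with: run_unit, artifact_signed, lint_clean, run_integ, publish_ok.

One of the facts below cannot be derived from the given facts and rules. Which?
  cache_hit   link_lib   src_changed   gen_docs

cache_hit

[1] (3) [lint_clean AND artifact_signed -> gen_docs]; (4) [run_integ AND lint_clean -> cache_stale]. ⇒ new: gen_docs, cache_stale.
[2] (6) [cache_stale AND artifact_signed -> cfg_changed]. ⇒ new: cfg_changed.
[3] (7) [cfg_changed AND artifact_signed -> link_lib]; (12) [gen_docs AND cfg_changed -> src_changed]. ⇒ new: link_lib, src_changed.
[4] (1) [run_integ AND src_changed -> deploy_prod]; (5) [link_lib AND gen_docs -> compile_c]. ⇒ new: deploy_prod, compile_c.
Derived: link_lib (round 3), gen_docs (round 1), src_changed (round 3). cache_hit never appears in any round.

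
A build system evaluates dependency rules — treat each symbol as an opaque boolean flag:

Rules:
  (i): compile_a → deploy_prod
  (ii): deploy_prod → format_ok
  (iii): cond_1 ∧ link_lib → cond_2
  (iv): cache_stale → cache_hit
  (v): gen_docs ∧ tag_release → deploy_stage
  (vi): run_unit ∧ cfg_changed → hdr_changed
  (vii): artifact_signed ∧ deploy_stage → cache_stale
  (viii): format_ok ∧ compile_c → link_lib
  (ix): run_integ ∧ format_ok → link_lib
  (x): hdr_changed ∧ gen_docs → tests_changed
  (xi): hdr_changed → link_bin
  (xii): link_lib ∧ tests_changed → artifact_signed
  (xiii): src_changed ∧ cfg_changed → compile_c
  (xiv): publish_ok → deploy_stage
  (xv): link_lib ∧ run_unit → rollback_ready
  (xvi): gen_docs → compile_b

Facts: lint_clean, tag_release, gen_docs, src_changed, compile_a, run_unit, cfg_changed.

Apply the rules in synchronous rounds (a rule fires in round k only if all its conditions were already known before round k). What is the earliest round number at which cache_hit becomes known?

[1] (i) [compile_a → deploy_prod]; (v) [gen_docs ∧ tag_release → deploy_stage]; (vi) [run_unit ∧ cfg_changed → hdr_changed]; (xiii) [src_changed ∧ cfg_changed → compile_c]; (xvi) [gen_docs → compile_b]. ⇒ new: deploy_prod, deploy_stage, hdr_changed, compile_c, compile_b.
[2] (ii) [deploy_prod → format_ok]; (x) [hdr_changed ∧ gen_docs → tests_changed]; (xi) [hdr_changed → link_bin]. ⇒ new: format_ok, tests_changed, link_bin.
[3] (viii) [format_ok ∧ compile_c → link_lib]. ⇒ new: link_lib.
[4] (xii) [link_lib ∧ tests_changed → artifact_signed]; (xv) [link_lib ∧ run_unit → rollback_ready]. ⇒ new: artifact_signed, rollback_ready.
[5] (vii) [artifact_signed ∧ deploy_stage → cache_stale]. ⇒ new: cache_stale.
[6] (iv) [cache_stale → cache_hit]. ⇒ new: cache_hit.
cache_hit first appears in round 6.

6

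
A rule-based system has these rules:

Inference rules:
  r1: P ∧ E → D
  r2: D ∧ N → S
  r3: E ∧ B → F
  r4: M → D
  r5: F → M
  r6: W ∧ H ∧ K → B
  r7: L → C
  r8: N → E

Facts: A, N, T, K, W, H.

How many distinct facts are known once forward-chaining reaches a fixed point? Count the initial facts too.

12

[1] r6 [W ∧ H ∧ K → B]; r8 [N → E]. ⇒ new: B, E.
[2] r3 [E ∧ B → F]. ⇒ new: F.
[3] r5 [F → M]. ⇒ new: M.
[4] r4 [M → D]. ⇒ new: D.
[5] r2 [D ∧ N → S]. ⇒ new: S.
Closure: {A, B, D, E, F, H, K, M, N, S, T, W} — 12 facts.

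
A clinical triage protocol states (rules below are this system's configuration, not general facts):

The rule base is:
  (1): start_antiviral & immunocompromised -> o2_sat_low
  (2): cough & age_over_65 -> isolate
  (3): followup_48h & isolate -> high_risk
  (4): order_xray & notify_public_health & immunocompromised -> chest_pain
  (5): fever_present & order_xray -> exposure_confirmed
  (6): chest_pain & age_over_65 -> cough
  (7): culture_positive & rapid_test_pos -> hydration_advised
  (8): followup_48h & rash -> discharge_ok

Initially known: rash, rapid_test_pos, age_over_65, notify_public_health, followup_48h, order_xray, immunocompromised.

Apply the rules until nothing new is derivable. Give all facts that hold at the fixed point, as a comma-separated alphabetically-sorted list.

age_over_65, chest_pain, cough, discharge_ok, followup_48h, high_risk, immunocompromised, isolate, notify_public_health, order_xray, rapid_test_pos, rash

Round 1: (4) [order_xray & notify_public_health & immunocompromised -> chest_pain]; (8) [followup_48h & rash -> discharge_ok]. New: chest_pain, discharge_ok.
Round 2: (6) [chest_pain & age_over_65 -> cough]. New: cough.
Round 3: (2) [cough & age_over_65 -> isolate]. New: isolate.
Round 4: (3) [followup_48h & isolate -> high_risk]. New: high_risk.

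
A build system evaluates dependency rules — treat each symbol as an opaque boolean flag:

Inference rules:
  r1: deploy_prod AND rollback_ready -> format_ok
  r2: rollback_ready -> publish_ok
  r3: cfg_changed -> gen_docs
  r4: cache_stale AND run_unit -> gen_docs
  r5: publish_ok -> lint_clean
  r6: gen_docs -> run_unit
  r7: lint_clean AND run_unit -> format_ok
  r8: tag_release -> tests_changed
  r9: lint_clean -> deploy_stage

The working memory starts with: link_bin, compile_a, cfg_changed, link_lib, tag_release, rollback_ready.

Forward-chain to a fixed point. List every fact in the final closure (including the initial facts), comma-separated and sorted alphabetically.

cfg_changed, compile_a, deploy_stage, format_ok, gen_docs, link_bin, link_lib, lint_clean, publish_ok, rollback_ready, run_unit, tag_release, tests_changed

[1] r2 [rollback_ready -> publish_ok]; r3 [cfg_changed -> gen_docs]; r8 [tag_release -> tests_changed]. ⇒ new: publish_ok, gen_docs, tests_changed.
[2] r5 [publish_ok -> lint_clean]; r6 [gen_docs -> run_unit]. ⇒ new: lint_clean, run_unit.
[3] r7 [lint_clean AND run_unit -> format_ok]; r9 [lint_clean -> deploy_stage]. ⇒ new: format_ok, deploy_stage.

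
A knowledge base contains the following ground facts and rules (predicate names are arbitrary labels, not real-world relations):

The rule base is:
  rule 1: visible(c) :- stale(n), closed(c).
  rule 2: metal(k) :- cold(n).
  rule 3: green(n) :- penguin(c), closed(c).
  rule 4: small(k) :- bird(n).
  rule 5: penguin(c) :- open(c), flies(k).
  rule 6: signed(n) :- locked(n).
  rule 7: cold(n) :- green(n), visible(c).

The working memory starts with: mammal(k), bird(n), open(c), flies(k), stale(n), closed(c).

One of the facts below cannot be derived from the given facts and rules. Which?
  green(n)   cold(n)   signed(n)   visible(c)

signed(n)

Round 1: rule 1 [visible(c) :- stale(n), closed(c).]; rule 4 [small(k) :- bird(n).]; rule 5 [penguin(c) :- open(c), flies(k).]. Adds visible(c), small(k), penguin(c).
Round 2: rule 3 [green(n) :- penguin(c), closed(c).]. Adds green(n).
Round 3: rule 7 [cold(n) :- green(n), visible(c).]. Adds cold(n).
Round 4: rule 2 [metal(k) :- cold(n).]. Adds metal(k).
Derived: green(n) (round 2), cold(n) (round 3), visible(c) (round 1). signed(n) never appears in any round.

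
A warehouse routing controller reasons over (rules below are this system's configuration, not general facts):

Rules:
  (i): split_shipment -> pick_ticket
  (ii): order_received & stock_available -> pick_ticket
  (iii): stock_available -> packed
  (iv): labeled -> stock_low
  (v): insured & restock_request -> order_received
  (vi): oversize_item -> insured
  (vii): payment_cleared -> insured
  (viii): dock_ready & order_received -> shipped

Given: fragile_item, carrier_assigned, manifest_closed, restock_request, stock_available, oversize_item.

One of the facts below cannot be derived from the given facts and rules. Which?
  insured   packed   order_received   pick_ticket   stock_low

[1] (iii) [stock_available -> packed]; (vi) [oversize_item -> insured]. ⇒ new: packed, insured.
[2] (v) [insured & restock_request -> order_received]. ⇒ new: order_received.
[3] (ii) [order_received & stock_available -> pick_ticket]. ⇒ new: pick_ticket.
Derived: pick_ticket (round 3), insured (round 1), order_received (round 2), packed (round 1). stock_low never appears in any round.

stock_low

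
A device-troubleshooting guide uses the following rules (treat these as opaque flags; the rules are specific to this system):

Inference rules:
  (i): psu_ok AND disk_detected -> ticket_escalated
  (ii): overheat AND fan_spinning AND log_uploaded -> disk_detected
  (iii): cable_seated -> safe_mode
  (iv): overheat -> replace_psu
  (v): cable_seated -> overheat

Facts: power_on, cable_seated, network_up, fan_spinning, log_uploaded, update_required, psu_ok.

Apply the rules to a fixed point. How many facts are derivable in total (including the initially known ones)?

Round 1 — (iii), (v), derive safe_mode, overheat.
Round 2 — (ii), (iv), derive disk_detected, replace_psu.
Round 3 — (i), derive ticket_escalated.
Closure: {cable_seated, disk_detected, fan_spinning, log_uploaded, network_up, overheat, power_on, psu_ok, replace_psu, safe_mode, ticket_escalated, update_required} — 12 facts.

12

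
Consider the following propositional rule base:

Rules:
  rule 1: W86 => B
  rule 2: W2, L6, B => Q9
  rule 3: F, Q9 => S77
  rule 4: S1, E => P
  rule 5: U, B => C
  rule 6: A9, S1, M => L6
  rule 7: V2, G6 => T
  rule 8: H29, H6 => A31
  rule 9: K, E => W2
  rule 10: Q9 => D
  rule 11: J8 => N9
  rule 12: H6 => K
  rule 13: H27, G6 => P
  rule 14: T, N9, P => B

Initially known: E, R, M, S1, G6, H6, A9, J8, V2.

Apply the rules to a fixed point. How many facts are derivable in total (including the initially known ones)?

Round 1 fires rule 4, rule 6, rule 7, rule 11, rule 12, giving P, L6, T, N9, K.
Round 2 fires rule 9, rule 14, giving W2, B.
Round 3 fires rule 2, giving Q9.
Round 4 fires rule 10, giving D.
Closure: {A9, B, D, E, G6, H6, J8, K, L6, M, N9, P, Q9, R, S1, T, V2, W2} — 18 facts.

18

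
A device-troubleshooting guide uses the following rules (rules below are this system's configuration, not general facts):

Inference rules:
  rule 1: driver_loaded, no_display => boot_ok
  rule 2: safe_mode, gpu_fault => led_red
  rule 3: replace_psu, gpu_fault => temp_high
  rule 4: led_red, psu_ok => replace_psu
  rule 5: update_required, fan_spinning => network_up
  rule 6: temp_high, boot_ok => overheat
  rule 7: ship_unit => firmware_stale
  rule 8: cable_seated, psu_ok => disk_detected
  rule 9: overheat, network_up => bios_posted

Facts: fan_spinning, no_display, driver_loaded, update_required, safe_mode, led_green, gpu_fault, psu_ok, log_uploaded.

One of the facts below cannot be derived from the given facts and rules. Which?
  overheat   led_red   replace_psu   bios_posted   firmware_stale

Round 1 — rule 1, rule 2, rule 5, derive boot_ok, led_red, network_up.
Round 2 — rule 4, derive replace_psu.
Round 3 — rule 3, derive temp_high.
Round 4 — rule 6, derive overheat.
Round 5 — rule 9, derive bios_posted.
Derived: replace_psu (round 2), led_red (round 1), overheat (round 4), bios_posted (round 5). firmware_stale never appears in any round.

firmware_stale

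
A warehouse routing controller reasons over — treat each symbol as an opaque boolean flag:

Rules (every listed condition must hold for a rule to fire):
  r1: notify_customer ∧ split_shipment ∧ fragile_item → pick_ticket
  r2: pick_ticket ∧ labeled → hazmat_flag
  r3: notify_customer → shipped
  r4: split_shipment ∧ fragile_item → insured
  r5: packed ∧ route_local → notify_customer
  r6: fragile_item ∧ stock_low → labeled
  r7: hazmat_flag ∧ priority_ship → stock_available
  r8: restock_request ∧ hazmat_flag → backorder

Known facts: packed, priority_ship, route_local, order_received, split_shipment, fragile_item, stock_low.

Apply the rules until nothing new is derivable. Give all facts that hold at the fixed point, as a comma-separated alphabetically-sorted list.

Round 1: r4 [split_shipment ∧ fragile_item → insured]; r5 [packed ∧ route_local → notify_customer]; r6 [fragile_item ∧ stock_low → labeled]. New: insured, notify_customer, labeled.
Round 2: r1 [notify_customer ∧ split_shipment ∧ fragile_item → pick_ticket]; r3 [notify_customer → shipped]. New: pick_ticket, shipped.
Round 3: r2 [pick_ticket ∧ labeled → hazmat_flag]. New: hazmat_flag.
Round 4: r7 [hazmat_flag ∧ priority_ship → stock_available]. New: stock_available.

fragile_item, hazmat_flag, insured, labeled, notify_customer, order_received, packed, pick_ticket, priority_ship, route_local, shipped, split_shipment, stock_available, stock_low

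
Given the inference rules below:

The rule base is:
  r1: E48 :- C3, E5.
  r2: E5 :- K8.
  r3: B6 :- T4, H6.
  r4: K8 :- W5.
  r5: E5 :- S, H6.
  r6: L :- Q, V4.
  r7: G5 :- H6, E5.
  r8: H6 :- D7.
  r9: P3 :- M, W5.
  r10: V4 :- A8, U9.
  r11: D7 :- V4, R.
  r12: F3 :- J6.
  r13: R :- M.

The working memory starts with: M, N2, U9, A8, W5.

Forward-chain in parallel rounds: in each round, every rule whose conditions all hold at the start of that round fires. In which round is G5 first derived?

4

Round 1: r4 [K8 :- W5.]; r9 [P3 :- M, W5.]; r10 [V4 :- A8, U9.]; r13 [R :- M.]. Adds K8, P3, V4, R.
Round 2: r2 [E5 :- K8.]; r11 [D7 :- V4, R.]. Adds E5, D7.
Round 3: r8 [H6 :- D7.]. Adds H6.
Round 4: r7 [G5 :- H6, E5.]. Adds G5.
G5 first appears in round 4.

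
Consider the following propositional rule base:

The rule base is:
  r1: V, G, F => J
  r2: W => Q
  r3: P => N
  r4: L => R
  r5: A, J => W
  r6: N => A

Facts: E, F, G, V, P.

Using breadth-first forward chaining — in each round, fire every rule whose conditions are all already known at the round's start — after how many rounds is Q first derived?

[1] r1 [V, G, F => J]; r3 [P => N]. ⇒ new: J, N.
[2] r6 [N => A]. ⇒ new: A.
[3] r5 [A, J => W]. ⇒ new: W.
[4] r2 [W => Q]. ⇒ new: Q.
Q first appears in round 4.

4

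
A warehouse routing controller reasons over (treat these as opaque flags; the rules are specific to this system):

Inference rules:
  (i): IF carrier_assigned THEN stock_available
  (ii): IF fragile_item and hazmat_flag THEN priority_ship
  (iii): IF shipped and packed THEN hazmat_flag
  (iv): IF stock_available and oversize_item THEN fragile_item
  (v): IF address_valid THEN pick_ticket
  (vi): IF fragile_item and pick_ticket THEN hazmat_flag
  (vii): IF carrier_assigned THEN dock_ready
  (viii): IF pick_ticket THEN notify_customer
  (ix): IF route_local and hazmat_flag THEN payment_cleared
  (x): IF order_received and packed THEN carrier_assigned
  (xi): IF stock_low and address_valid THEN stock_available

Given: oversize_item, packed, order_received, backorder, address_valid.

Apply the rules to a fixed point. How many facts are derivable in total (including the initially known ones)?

13

Round 1: (v) [IF address_valid THEN pick_ticket]; (x) [IF order_received and packed THEN carrier_assigned]. Adds pick_ticket, carrier_assigned.
Round 2: (i) [IF carrier_assigned THEN stock_available]; (vii) [IF carrier_assigned THEN dock_ready]; (viii) [IF pick_ticket THEN notify_customer]. Adds stock_available, dock_ready, notify_customer.
Round 3: (iv) [IF stock_available and oversize_item THEN fragile_item]. Adds fragile_item.
Round 4: (vi) [IF fragile_item and pick_ticket THEN hazmat_flag]. Adds hazmat_flag.
Round 5: (ii) [IF fragile_item and hazmat_flag THEN priority_ship]. Adds priority_ship.
Closure: {address_valid, backorder, carrier_assigned, dock_ready, fragile_item, hazmat_flag, notify_customer, order_received, oversize_item, packed, pick_ticket, priority_ship, stock_available} — 13 facts.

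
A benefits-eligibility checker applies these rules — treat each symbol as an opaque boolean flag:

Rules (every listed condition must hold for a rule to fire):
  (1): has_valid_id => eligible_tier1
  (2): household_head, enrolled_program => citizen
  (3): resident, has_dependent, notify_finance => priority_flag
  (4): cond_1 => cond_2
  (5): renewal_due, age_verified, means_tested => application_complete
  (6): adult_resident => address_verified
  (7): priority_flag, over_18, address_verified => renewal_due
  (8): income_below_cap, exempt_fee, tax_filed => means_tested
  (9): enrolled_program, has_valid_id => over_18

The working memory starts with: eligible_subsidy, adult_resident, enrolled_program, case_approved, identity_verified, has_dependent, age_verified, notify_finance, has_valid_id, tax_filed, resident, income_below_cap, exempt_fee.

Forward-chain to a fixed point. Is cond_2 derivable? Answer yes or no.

[1] (1) [has_valid_id => eligible_tier1]; (3) [resident, has_dependent, notify_finance => priority_flag]; (6) [adult_resident => address_verified]; (8) [income_below_cap, exempt_fee, tax_filed => means_tested]; (9) [enrolled_program, has_valid_id => over_18]. ⇒ new: eligible_tier1, priority_flag, address_verified, means_tested, over_18.
[2] (7) [priority_flag, over_18, address_verified => renewal_due]. ⇒ new: renewal_due.
[3] (5) [renewal_due, age_verified, means_tested => application_complete]. ⇒ new: application_complete.
Fixed point reached. cond_2 is concluded only by (4); (4) needs cond_1 (never derived).

no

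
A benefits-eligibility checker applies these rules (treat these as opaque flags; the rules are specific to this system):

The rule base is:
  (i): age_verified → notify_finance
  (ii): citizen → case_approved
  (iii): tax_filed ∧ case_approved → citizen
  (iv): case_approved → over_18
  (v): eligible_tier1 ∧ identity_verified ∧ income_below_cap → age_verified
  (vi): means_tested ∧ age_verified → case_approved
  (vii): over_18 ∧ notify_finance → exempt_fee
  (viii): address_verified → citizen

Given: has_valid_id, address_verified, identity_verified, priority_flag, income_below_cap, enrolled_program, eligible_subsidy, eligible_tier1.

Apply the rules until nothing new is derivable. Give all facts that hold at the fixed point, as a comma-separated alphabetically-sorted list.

Round 1 fires (v), (viii), giving age_verified, citizen.
Round 2 fires (i), (ii), giving notify_finance, case_approved.
Round 3 fires (iv), giving over_18.
Round 4 fires (vii), giving exempt_fee.

address_verified, age_verified, case_approved, citizen, eligible_subsidy, eligible_tier1, enrolled_program, exempt_fee, has_valid_id, identity_verified, income_below_cap, notify_finance, over_18, priority_flag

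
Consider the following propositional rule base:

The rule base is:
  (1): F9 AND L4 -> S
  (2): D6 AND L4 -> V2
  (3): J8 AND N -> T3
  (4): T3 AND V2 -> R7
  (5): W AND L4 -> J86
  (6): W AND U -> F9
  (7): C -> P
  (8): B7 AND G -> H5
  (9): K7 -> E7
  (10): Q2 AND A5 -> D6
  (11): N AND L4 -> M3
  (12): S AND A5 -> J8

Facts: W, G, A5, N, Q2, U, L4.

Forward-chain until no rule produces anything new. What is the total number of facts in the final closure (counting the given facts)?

16

Round 1 — (5), (6), (10), (11), derive J86, F9, D6, M3.
Round 2 — (1), (2), derive S, V2.
Round 3 — (12), derive J8.
Round 4 — (3), derive T3.
Round 5 — (4), derive R7.
Closure: {A5, D6, F9, G, J8, J86, L4, M3, N, Q2, R7, S, T3, U, V2, W} — 16 facts.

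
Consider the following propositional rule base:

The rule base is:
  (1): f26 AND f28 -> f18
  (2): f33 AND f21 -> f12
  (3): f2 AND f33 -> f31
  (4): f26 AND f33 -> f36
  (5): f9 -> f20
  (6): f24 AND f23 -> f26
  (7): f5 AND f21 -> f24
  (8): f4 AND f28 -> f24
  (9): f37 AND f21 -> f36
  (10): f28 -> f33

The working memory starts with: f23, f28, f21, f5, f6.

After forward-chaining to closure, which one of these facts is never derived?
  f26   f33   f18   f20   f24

f20

Round 1: (7) [f5 AND f21 -> f24]; (10) [f28 -> f33]. Adds f24, f33.
Round 2: (2) [f33 AND f21 -> f12]; (6) [f24 AND f23 -> f26]. Adds f12, f26.
Round 3: (1) [f26 AND f28 -> f18]; (4) [f26 AND f33 -> f36]. Adds f18, f36.
Derived: f26 (round 2), f18 (round 3), f24 (round 1), f33 (round 1). f20 never appears in any round.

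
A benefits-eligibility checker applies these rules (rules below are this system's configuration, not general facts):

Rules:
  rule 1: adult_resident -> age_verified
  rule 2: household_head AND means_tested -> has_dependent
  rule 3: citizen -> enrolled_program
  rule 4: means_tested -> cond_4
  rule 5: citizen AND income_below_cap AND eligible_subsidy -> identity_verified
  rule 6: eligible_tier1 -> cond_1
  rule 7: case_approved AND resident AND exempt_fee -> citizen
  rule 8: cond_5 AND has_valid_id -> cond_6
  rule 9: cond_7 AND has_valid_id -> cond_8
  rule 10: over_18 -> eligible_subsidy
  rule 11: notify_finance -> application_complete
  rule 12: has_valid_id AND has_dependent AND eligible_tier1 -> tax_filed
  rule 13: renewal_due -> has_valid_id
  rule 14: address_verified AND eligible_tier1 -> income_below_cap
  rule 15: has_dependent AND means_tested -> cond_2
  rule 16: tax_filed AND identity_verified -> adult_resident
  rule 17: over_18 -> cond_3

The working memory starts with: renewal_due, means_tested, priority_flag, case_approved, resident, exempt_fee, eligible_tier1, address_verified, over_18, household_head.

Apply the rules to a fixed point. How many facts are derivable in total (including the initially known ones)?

24

Round 1 — rule 2, rule 4, rule 6, rule 7, rule 10, rule 13, rule 14, rule 17, derive has_dependent, cond_4, cond_1, citizen, eligible_subsidy, has_valid_id, income_below_cap, cond_3.
Round 2 — rule 3, rule 5, rule 12, rule 15, derive enrolled_program, identity_verified, tax_filed, cond_2.
Round 3 — rule 16, derive adult_resident.
Round 4 — rule 1, derive age_verified.
Closure: {address_verified, adult_resident, age_verified, case_approved, citizen, cond_1, cond_2, cond_3, cond_4, eligible_subsidy, eligible_tier1, enrolled_program, exempt_fee, has_dependent, has_valid_id, household_head, identity_verified, income_below_cap, means_tested, over_18, priority_flag, renewal_due, resident, tax_filed} — 24 facts.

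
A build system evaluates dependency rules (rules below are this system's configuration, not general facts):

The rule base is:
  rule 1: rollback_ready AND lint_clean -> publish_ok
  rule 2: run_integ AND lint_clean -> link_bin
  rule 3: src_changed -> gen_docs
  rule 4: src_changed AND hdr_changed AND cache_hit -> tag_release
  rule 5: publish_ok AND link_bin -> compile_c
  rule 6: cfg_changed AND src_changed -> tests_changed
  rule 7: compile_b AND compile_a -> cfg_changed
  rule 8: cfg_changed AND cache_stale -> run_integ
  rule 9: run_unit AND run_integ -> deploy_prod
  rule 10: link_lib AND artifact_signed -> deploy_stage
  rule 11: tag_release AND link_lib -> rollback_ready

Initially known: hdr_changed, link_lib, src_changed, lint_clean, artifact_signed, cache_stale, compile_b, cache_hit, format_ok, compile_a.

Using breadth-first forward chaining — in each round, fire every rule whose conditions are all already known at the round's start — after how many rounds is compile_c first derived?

4

Round 1: rule 3 [src_changed -> gen_docs]; rule 4 [src_changed AND hdr_changed AND cache_hit -> tag_release]; rule 7 [compile_b AND compile_a -> cfg_changed]; rule 10 [link_lib AND artifact_signed -> deploy_stage]. New: gen_docs, tag_release, cfg_changed, deploy_stage.
Round 2: rule 6 [cfg_changed AND src_changed -> tests_changed]; rule 8 [cfg_changed AND cache_stale -> run_integ]; rule 11 [tag_release AND link_lib -> rollback_ready]. New: tests_changed, run_integ, rollback_ready.
Round 3: rule 1 [rollback_ready AND lint_clean -> publish_ok]; rule 2 [run_integ AND lint_clean -> link_bin]. New: publish_ok, link_bin.
Round 4: rule 5 [publish_ok AND link_bin -> compile_c]. New: compile_c.
compile_c first appears in round 4.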